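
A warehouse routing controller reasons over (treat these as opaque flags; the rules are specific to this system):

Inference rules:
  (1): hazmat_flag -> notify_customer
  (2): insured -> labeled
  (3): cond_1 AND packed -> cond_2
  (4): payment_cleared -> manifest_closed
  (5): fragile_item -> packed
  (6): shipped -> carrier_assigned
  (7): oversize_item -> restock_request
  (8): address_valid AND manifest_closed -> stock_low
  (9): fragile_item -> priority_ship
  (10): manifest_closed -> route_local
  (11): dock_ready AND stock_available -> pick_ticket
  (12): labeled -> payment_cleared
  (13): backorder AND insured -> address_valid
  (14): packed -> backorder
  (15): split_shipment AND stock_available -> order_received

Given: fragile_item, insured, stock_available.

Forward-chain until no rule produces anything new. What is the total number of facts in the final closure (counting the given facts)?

Round 1: (2) [insured -> labeled]; (5) [fragile_item -> packed]; (9) [fragile_item -> priority_ship]. New: labeled, packed, priority_ship.
Round 2: (12) [labeled -> payment_cleared]; (14) [packed -> backorder]. New: payment_cleared, backorder.
Round 3: (4) [payment_cleared -> manifest_closed]; (13) [backorder AND insured -> address_valid]. New: manifest_closed, address_valid.
Round 4: (8) [address_valid AND manifest_closed -> stock_low]; (10) [manifest_closed -> route_local]. New: stock_low, route_local.
Closure: {address_valid, backorder, fragile_item, insured, labeled, manifest_closed, packed, payment_cleared, priority_ship, route_local, stock_available, stock_low} — 12 facts.

12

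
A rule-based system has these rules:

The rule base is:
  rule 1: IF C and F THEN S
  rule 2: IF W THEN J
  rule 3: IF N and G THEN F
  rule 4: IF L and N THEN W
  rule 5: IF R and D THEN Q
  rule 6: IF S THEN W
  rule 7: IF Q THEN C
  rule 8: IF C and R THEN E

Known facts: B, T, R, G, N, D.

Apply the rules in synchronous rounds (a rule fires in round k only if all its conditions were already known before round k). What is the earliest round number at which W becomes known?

4

Round 1 fires rule 3, rule 5, giving F, Q.
Round 2 fires rule 7, giving C.
Round 3 fires rule 1, rule 8, giving S, E.
Round 4 fires rule 6, giving W.
W first appears in round 4.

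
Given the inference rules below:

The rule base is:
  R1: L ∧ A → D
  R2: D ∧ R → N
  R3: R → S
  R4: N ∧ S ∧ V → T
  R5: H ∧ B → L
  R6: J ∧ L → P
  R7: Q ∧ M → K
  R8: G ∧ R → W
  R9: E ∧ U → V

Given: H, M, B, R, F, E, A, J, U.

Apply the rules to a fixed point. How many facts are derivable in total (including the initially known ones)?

Round 1 — R3, R5, R9, derive S, L, V.
Round 2 — R1, R6, derive D, P.
Round 3 — R2, derive N.
Round 4 — R4, derive T.
Closure: {A, B, D, E, F, H, J, L, M, N, P, R, S, T, U, V} — 16 facts.

16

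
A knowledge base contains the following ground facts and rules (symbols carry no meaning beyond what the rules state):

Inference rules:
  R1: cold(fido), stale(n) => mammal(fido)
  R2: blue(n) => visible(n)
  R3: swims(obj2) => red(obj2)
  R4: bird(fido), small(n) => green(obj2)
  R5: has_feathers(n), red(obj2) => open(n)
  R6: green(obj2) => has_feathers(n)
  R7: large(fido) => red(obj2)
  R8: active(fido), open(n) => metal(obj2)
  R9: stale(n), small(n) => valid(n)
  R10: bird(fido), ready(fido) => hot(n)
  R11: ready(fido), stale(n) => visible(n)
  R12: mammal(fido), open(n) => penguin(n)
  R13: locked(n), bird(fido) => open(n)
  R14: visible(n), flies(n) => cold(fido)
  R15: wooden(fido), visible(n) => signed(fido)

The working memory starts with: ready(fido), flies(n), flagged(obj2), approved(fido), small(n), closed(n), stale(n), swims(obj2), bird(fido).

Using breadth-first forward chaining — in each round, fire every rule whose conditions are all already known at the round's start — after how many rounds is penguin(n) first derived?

4

[1] R3 [swims(obj2) => red(obj2)]; R4 [bird(fido), small(n) => green(obj2)]; R9 [stale(n), small(n) => valid(n)]; R10 [bird(fido), ready(fido) => hot(n)]; R11 [ready(fido), stale(n) => visible(n)]. ⇒ new: red(obj2), green(obj2), valid(n), hot(n), visible(n).
[2] R6 [green(obj2) => has_feathers(n)]; R14 [visible(n), flies(n) => cold(fido)]. ⇒ new: has_feathers(n), cold(fido).
[3] R1 [cold(fido), stale(n) => mammal(fido)]; R5 [has_feathers(n), red(obj2) => open(n)]. ⇒ new: mammal(fido), open(n).
[4] R12 [mammal(fido), open(n) => penguin(n)]. ⇒ new: penguin(n).
penguin(n) first appears in round 4.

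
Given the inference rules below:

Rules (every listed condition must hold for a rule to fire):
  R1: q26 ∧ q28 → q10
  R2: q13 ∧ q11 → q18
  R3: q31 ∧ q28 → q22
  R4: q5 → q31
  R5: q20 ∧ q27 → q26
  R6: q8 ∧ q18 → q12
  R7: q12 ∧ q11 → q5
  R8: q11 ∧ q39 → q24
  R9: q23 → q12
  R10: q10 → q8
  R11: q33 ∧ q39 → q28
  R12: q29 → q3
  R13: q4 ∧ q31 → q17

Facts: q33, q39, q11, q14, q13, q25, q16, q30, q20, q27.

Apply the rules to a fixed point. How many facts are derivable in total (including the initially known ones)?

[1] R2 [q13 ∧ q11 → q18]; R5 [q20 ∧ q27 → q26]; R8 [q11 ∧ q39 → q24]; R11 [q33 ∧ q39 → q28]. ⇒ new: q18, q26, q24, q28.
[2] R1 [q26 ∧ q28 → q10]. ⇒ new: q10.
[3] R10 [q10 → q8]. ⇒ new: q8.
[4] R6 [q8 ∧ q18 → q12]. ⇒ new: q12.
[5] R7 [q12 ∧ q11 → q5]. ⇒ new: q5.
[6] R4 [q5 → q31]. ⇒ new: q31.
[7] R3 [q31 ∧ q28 → q22]. ⇒ new: q22.
Closure: {q10, q11, q12, q13, q14, q16, q18, q20, q22, q24, q25, q26, q27, q28, q30, q31, q33, q39, q5, q8} — 20 facts.

20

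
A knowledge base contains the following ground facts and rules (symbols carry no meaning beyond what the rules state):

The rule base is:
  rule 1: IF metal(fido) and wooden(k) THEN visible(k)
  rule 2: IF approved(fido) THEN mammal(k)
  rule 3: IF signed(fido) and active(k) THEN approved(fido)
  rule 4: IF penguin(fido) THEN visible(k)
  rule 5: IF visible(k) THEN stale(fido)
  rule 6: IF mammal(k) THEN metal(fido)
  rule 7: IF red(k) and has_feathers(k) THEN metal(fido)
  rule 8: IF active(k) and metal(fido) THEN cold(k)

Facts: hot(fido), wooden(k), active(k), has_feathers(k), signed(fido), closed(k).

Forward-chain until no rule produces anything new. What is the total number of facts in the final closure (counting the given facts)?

12

Round 1: rule 3 [IF signed(fido) and active(k) THEN approved(fido)]. New: approved(fido).
Round 2: rule 2 [IF approved(fido) THEN mammal(k)]. New: mammal(k).
Round 3: rule 6 [IF mammal(k) THEN metal(fido)]. New: metal(fido).
Round 4: rule 1 [IF metal(fido) and wooden(k) THEN visible(k)]; rule 8 [IF active(k) and metal(fido) THEN cold(k)]. New: visible(k), cold(k).
Round 5: rule 5 [IF visible(k) THEN stale(fido)]. New: stale(fido).
Closure: {active(k), approved(fido), closed(k), cold(k), has_feathers(k), hot(fido), mammal(k), metal(fido), signed(fido), stale(fido), visible(k), wooden(k)} — 12 facts.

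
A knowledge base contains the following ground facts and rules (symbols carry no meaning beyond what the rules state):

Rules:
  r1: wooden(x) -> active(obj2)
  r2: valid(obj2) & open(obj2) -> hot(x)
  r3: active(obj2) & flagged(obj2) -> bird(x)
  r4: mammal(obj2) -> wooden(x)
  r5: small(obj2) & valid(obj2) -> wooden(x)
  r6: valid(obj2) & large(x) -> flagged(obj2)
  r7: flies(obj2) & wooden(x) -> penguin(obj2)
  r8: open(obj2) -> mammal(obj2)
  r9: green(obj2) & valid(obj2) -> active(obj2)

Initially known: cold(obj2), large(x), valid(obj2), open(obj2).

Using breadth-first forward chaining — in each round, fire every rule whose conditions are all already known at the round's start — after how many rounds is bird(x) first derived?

Round 1 fires r2, r6, r8, giving hot(x), flagged(obj2), mammal(obj2).
Round 2 fires r4, giving wooden(x).
Round 3 fires r1, giving active(obj2).
Round 4 fires r3, giving bird(x).
bird(x) first appears in round 4.

4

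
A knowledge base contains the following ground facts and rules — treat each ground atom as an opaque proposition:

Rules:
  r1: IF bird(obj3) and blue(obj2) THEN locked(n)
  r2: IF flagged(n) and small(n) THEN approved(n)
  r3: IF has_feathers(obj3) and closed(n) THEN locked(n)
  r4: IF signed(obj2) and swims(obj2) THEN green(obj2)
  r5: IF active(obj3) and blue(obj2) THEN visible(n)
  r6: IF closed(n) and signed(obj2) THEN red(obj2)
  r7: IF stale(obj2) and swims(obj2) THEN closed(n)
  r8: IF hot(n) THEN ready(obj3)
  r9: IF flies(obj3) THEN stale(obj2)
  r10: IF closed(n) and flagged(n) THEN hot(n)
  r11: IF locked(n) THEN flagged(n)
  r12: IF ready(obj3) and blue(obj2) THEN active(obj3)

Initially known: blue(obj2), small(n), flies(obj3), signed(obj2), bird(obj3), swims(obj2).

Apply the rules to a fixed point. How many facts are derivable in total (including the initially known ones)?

Round 1 — r1, r4, r9, derive locked(n), green(obj2), stale(obj2).
Round 2 — r7, r11, derive closed(n), flagged(n).
Round 3 — r2, r6, r10, derive approved(n), red(obj2), hot(n).
Round 4 — r8, derive ready(obj3).
Round 5 — r12, derive active(obj3).
Round 6 — r5, derive visible(n).
Closure: {active(obj3), approved(n), bird(obj3), blue(obj2), closed(n), flagged(n), flies(obj3), green(obj2), hot(n), locked(n), ready(obj3), red(obj2), signed(obj2), small(n), stale(obj2), swims(obj2), visible(n)} — 17 facts.

17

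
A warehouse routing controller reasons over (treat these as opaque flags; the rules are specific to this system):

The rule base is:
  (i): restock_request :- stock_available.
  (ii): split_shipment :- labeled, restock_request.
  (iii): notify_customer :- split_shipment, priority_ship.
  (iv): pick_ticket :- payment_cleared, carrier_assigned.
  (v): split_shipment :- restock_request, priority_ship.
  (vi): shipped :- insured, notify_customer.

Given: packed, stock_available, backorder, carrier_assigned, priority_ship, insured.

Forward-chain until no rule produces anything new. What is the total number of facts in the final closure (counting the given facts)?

10

Round 1 — (i), derive restock_request.
Round 2 — (v), derive split_shipment.
Round 3 — (iii), derive notify_customer.
Round 4 — (vi), derive shipped.
Closure: {backorder, carrier_assigned, insured, notify_customer, packed, priority_ship, restock_request, shipped, split_shipment, stock_available} — 10 facts.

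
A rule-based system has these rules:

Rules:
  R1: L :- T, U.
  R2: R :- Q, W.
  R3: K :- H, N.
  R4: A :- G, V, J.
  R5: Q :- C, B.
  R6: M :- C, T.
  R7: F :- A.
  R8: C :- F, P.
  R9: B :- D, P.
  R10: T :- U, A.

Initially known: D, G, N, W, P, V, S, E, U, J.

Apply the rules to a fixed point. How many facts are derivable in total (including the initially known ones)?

19

Round 1: R4 [A :- G, V, J.]; R9 [B :- D, P.]. Adds A, B.
Round 2: R7 [F :- A.]; R10 [T :- U, A.]. Adds F, T.
Round 3: R1 [L :- T, U.]; R8 [C :- F, P.]. Adds L, C.
Round 4: R5 [Q :- C, B.]; R6 [M :- C, T.]. Adds Q, M.
Round 5: R2 [R :- Q, W.]. Adds R.
Closure: {A, B, C, D, E, F, G, J, L, M, N, P, Q, R, S, T, U, V, W} — 19 facts.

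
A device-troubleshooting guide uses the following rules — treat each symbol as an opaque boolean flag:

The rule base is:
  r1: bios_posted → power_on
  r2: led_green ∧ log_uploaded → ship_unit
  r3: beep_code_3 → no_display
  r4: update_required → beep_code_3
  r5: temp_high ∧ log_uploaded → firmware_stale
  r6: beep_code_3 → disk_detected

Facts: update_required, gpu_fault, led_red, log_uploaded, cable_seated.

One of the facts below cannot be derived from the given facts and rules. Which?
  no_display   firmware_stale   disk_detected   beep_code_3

firmware_stale

Round 1 — r4, derive beep_code_3.
Round 2 — r3, r6, derive no_display, disk_detected.
Derived: no_display (round 2), disk_detected (round 2), beep_code_3 (round 1). firmware_stale never appears in any round.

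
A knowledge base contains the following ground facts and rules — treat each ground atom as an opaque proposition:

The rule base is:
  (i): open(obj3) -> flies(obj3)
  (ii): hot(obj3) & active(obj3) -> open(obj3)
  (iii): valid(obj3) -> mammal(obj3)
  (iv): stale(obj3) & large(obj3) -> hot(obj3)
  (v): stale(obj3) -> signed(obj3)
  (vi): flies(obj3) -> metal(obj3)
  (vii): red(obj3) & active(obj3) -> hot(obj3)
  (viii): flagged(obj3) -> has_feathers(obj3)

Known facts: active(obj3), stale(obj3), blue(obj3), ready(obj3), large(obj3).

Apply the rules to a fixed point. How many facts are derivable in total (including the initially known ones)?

10

Round 1: (iv) [stale(obj3) & large(obj3) -> hot(obj3)]; (v) [stale(obj3) -> signed(obj3)]. New: hot(obj3), signed(obj3).
Round 2: (ii) [hot(obj3) & active(obj3) -> open(obj3)]. New: open(obj3).
Round 3: (i) [open(obj3) -> flies(obj3)]. New: flies(obj3).
Round 4: (vi) [flies(obj3) -> metal(obj3)]. New: metal(obj3).
Closure: {active(obj3), blue(obj3), flies(obj3), hot(obj3), large(obj3), metal(obj3), open(obj3), ready(obj3), signed(obj3), stale(obj3)} — 10 facts.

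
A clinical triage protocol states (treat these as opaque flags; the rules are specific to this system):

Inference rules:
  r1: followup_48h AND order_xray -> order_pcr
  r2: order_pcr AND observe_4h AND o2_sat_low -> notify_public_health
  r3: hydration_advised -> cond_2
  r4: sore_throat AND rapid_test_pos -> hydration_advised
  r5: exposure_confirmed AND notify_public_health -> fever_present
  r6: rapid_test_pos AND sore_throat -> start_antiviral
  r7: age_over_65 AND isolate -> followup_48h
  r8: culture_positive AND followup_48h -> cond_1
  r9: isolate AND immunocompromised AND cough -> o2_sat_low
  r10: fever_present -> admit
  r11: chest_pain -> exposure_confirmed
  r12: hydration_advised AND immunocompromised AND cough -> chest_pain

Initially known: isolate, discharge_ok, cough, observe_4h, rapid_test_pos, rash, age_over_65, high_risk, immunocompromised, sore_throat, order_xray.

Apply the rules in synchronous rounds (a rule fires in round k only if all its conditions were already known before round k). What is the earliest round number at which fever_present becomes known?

4

Round 1: r4 [sore_throat AND rapid_test_pos -> hydration_advised]; r6 [rapid_test_pos AND sore_throat -> start_antiviral]; r7 [age_over_65 AND isolate -> followup_48h]; r9 [isolate AND immunocompromised AND cough -> o2_sat_low]. Adds hydration_advised, start_antiviral, followup_48h, o2_sat_low.
Round 2: r1 [followup_48h AND order_xray -> order_pcr]; r3 [hydration_advised -> cond_2]; r12 [hydration_advised AND immunocompromised AND cough -> chest_pain]. Adds order_pcr, cond_2, chest_pain.
Round 3: r2 [order_pcr AND observe_4h AND o2_sat_low -> notify_public_health]; r11 [chest_pain -> exposure_confirmed]. Adds notify_public_health, exposure_confirmed.
Round 4: r5 [exposure_confirmed AND notify_public_health -> fever_present]. Adds fever_present.
fever_present first appears in round 4.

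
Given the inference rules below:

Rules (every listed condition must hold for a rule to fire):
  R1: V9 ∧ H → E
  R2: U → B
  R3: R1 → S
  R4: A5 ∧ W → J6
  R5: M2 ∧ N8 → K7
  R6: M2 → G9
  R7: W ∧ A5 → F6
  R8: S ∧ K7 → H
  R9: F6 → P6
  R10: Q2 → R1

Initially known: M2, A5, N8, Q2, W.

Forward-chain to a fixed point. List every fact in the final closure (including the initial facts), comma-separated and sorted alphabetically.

Round 1 — R4, R5, R6, R7, R10, derive J6, K7, G9, F6, R1.
Round 2 — R3, R9, derive S, P6.
Round 3 — R8, derive H.

A5, F6, G9, H, J6, K7, M2, N8, P6, Q2, R1, S, W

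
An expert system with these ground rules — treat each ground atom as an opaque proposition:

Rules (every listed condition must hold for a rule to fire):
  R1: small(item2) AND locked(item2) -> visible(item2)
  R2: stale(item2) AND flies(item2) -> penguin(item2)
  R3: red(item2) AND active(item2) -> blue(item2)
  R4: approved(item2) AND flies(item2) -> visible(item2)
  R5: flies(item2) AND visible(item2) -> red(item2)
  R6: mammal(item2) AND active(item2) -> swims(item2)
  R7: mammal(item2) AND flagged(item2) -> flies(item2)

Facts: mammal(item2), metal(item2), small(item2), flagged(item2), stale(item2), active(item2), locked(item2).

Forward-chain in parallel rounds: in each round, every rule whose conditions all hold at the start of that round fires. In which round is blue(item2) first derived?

3

Round 1: R1 [small(item2) AND locked(item2) -> visible(item2)]; R6 [mammal(item2) AND active(item2) -> swims(item2)]; R7 [mammal(item2) AND flagged(item2) -> flies(item2)]. New: visible(item2), swims(item2), flies(item2).
Round 2: R2 [stale(item2) AND flies(item2) -> penguin(item2)]; R5 [flies(item2) AND visible(item2) -> red(item2)]. New: penguin(item2), red(item2).
Round 3: R3 [red(item2) AND active(item2) -> blue(item2)]. New: blue(item2).
blue(item2) first appears in round 3.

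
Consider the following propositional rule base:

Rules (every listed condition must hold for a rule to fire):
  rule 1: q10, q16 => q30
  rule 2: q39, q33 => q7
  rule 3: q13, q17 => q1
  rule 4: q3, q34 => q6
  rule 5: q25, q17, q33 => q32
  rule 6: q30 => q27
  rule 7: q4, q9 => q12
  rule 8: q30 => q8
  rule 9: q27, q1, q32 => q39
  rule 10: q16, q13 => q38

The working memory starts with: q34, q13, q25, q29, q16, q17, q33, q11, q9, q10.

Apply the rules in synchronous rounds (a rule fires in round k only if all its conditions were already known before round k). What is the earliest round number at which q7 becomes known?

Round 1 — rule 1, rule 3, rule 5, rule 10, derive q30, q1, q32, q38.
Round 2 — rule 6, rule 8, derive q27, q8.
Round 3 — rule 9, derive q39.
Round 4 — rule 2, derive q7.
q7 first appears in round 4.

4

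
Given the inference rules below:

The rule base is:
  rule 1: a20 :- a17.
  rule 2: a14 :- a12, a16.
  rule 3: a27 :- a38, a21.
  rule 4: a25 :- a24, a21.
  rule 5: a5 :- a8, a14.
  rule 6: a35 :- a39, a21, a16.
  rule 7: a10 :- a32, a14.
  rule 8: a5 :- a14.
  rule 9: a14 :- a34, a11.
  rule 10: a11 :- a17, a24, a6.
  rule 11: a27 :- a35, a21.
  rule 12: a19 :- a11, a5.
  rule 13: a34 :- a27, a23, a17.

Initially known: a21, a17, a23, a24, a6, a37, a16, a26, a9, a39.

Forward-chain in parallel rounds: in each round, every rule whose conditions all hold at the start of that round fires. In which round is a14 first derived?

Round 1: rule 1 [a20 :- a17.]; rule 4 [a25 :- a24, a21.]; rule 6 [a35 :- a39, a21, a16.]; rule 10 [a11 :- a17, a24, a6.]. New: a20, a25, a35, a11.
Round 2: rule 11 [a27 :- a35, a21.]. New: a27.
Round 3: rule 13 [a34 :- a27, a23, a17.]. New: a34.
Round 4: rule 9 [a14 :- a34, a11.]. New: a14.
a14 first appears in round 4.

4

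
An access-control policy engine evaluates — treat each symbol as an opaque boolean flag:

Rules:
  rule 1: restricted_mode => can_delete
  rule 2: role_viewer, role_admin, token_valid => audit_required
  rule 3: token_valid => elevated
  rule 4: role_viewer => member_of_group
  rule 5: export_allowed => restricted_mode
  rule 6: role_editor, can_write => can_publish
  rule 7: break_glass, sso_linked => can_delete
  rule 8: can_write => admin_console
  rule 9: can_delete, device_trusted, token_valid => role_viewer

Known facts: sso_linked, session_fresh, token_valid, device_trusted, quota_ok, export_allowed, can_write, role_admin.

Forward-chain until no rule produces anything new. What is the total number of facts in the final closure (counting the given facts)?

15

[1] rule 3 [token_valid => elevated]; rule 5 [export_allowed => restricted_mode]; rule 8 [can_write => admin_console]. ⇒ new: elevated, restricted_mode, admin_console.
[2] rule 1 [restricted_mode => can_delete]. ⇒ new: can_delete.
[3] rule 9 [can_delete, device_trusted, token_valid => role_viewer]. ⇒ new: role_viewer.
[4] rule 2 [role_viewer, role_admin, token_valid => audit_required]; rule 4 [role_viewer => member_of_group]. ⇒ new: audit_required, member_of_group.
Closure: {admin_console, audit_required, can_delete, can_write, device_trusted, elevated, export_allowed, member_of_group, quota_ok, restricted_mode, role_admin, role_viewer, session_fresh, sso_linked, token_valid} — 15 facts.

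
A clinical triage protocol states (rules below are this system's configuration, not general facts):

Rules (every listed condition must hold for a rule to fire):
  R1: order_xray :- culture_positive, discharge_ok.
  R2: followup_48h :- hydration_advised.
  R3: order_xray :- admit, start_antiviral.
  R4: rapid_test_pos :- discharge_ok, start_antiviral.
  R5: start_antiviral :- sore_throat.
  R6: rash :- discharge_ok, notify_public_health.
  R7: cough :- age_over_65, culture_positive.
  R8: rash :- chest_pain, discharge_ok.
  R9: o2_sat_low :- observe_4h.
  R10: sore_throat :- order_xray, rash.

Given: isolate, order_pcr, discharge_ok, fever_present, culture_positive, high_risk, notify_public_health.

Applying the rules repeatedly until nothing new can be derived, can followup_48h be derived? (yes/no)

Round 1 — R1, R6, derive order_xray, rash.
Round 2 — R10, derive sore_throat.
Round 3 — R5, derive start_antiviral.
Round 4 — R4, derive rapid_test_pos.
Fixed point reached. followup_48h is concluded only by R2; R2 needs hydration_advised (never derived).

no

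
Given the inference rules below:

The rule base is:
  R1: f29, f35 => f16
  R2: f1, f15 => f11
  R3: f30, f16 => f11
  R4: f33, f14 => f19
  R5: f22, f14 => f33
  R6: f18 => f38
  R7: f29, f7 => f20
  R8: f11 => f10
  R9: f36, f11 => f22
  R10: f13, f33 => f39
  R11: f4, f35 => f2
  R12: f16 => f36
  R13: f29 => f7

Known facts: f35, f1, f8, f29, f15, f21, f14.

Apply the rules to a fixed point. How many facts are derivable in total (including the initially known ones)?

Round 1 — R1, R2, R13, derive f16, f11, f7.
Round 2 — R7, R8, R12, derive f20, f10, f36.
Round 3 — R9, derive f22.
Round 4 — R5, derive f33.
Round 5 — R4, derive f19.
Closure: {f1, f10, f11, f14, f15, f16, f19, f20, f21, f22, f29, f33, f35, f36, f7, f8} — 16 facts.

16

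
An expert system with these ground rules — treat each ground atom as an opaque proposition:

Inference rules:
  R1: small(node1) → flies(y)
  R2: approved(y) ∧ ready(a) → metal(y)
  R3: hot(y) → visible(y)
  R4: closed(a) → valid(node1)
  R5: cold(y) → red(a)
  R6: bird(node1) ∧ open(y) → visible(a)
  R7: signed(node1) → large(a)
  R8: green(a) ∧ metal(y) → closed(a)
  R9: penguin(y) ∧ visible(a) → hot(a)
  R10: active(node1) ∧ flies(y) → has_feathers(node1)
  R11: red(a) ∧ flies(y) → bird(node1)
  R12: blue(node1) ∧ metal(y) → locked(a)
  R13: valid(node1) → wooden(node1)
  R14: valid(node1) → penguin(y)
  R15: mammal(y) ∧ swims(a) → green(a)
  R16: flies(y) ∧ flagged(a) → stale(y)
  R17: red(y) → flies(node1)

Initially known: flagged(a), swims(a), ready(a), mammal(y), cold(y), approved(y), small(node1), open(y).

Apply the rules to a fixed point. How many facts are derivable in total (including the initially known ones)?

20

Round 1: R1 [small(node1) → flies(y)]; R2 [approved(y) ∧ ready(a) → metal(y)]; R5 [cold(y) → red(a)]; R15 [mammal(y) ∧ swims(a) → green(a)]. Adds flies(y), metal(y), red(a), green(a).
Round 2: R8 [green(a) ∧ metal(y) → closed(a)]; R11 [red(a) ∧ flies(y) → bird(node1)]; R16 [flies(y) ∧ flagged(a) → stale(y)]. Adds closed(a), bird(node1), stale(y).
Round 3: R4 [closed(a) → valid(node1)]; R6 [bird(node1) ∧ open(y) → visible(a)]. Adds valid(node1), visible(a).
Round 4: R13 [valid(node1) → wooden(node1)]; R14 [valid(node1) → penguin(y)]. Adds wooden(node1), penguin(y).
Round 5: R9 [penguin(y) ∧ visible(a) → hot(a)]. Adds hot(a).
Closure: {approved(y), bird(node1), closed(a), cold(y), flagged(a), flies(y), green(a), hot(a), mammal(y), metal(y), open(y), penguin(y), ready(a), red(a), small(node1), stale(y), swims(a), valid(node1), visible(a), wooden(node1)} — 20 facts.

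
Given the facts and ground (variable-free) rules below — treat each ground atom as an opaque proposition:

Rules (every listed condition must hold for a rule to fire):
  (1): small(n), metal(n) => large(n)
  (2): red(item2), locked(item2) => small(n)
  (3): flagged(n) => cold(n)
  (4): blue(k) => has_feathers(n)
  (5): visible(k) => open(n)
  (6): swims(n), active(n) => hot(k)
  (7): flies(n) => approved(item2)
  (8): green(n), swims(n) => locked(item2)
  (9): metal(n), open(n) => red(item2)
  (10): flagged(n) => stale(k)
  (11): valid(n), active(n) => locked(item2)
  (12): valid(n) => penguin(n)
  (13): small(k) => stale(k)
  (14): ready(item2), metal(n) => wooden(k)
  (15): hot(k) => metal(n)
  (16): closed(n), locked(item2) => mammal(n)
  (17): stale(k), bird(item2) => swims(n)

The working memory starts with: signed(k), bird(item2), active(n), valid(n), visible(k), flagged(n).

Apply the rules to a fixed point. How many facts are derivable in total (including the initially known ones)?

17

Round 1: (3) [flagged(n) => cold(n)]; (5) [visible(k) => open(n)]; (10) [flagged(n) => stale(k)]; (11) [valid(n), active(n) => locked(item2)]; (12) [valid(n) => penguin(n)]. Adds cold(n), open(n), stale(k), locked(item2), penguin(n).
Round 2: (17) [stale(k), bird(item2) => swims(n)]. Adds swims(n).
Round 3: (6) [swims(n), active(n) => hot(k)]. Adds hot(k).
Round 4: (15) [hot(k) => metal(n)]. Adds metal(n).
Round 5: (9) [metal(n), open(n) => red(item2)]. Adds red(item2).
Round 6: (2) [red(item2), locked(item2) => small(n)]. Adds small(n).
Round 7: (1) [small(n), metal(n) => large(n)]. Adds large(n).
Closure: {active(n), bird(item2), cold(n), flagged(n), hot(k), large(n), locked(item2), metal(n), open(n), penguin(n), red(item2), signed(k), small(n), stale(k), swims(n), valid(n), visible(k)} — 17 facts.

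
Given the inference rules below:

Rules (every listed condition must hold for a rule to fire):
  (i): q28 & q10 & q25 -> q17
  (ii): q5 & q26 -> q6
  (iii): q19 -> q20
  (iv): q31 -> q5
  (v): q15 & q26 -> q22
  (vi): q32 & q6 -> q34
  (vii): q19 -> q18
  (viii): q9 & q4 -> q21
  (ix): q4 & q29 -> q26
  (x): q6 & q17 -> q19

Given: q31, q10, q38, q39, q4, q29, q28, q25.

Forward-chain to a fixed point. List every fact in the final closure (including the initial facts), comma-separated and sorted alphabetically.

q10, q17, q18, q19, q20, q25, q26, q28, q29, q31, q38, q39, q4, q5, q6

[1] (i) [q28 & q10 & q25 -> q17]; (iv) [q31 -> q5]; (ix) [q4 & q29 -> q26]. ⇒ new: q17, q5, q26.
[2] (ii) [q5 & q26 -> q6]. ⇒ new: q6.
[3] (x) [q6 & q17 -> q19]. ⇒ new: q19.
[4] (iii) [q19 -> q20]; (vii) [q19 -> q18]. ⇒ new: q20, q18.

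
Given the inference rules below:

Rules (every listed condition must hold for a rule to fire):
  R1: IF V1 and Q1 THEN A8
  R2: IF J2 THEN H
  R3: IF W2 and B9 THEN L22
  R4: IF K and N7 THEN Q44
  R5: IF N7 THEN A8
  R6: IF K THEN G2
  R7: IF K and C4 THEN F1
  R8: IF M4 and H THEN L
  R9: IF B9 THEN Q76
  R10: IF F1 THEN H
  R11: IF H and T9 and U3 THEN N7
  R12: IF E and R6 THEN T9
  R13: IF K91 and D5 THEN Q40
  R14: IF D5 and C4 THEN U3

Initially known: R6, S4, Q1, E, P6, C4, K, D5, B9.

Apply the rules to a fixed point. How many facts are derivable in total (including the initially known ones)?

18

Round 1: R6 [IF K THEN G2]; R7 [IF K and C4 THEN F1]; R9 [IF B9 THEN Q76]; R12 [IF E and R6 THEN T9]; R14 [IF D5 and C4 THEN U3]. Adds G2, F1, Q76, T9, U3.
Round 2: R10 [IF F1 THEN H]. Adds H.
Round 3: R11 [IF H and T9 and U3 THEN N7]. Adds N7.
Round 4: R4 [IF K and N7 THEN Q44]; R5 [IF N7 THEN A8]. Adds Q44, A8.
Closure: {A8, B9, C4, D5, E, F1, G2, H, K, N7, P6, Q1, Q44, Q76, R6, S4, T9, U3} — 18 facts.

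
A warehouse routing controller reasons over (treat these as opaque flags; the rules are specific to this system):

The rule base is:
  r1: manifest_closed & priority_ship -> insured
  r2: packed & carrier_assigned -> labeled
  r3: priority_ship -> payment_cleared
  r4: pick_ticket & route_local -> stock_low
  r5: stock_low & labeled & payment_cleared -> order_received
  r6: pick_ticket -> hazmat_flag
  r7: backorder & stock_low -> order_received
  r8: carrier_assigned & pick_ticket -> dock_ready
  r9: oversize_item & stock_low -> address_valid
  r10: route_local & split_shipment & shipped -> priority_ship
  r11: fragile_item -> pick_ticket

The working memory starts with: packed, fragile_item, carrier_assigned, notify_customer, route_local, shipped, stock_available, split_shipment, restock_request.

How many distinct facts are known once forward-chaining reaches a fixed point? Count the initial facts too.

17

Round 1 fires r2, r10, r11, giving labeled, priority_ship, pick_ticket.
Round 2 fires r3, r4, r6, r8, giving payment_cleared, stock_low, hazmat_flag, dock_ready.
Round 3 fires r5, giving order_received.
Closure: {carrier_assigned, dock_ready, fragile_item, hazmat_flag, labeled, notify_customer, order_received, packed, payment_cleared, pick_ticket, priority_ship, restock_request, route_local, shipped, split_shipment, stock_available, stock_low} — 17 facts.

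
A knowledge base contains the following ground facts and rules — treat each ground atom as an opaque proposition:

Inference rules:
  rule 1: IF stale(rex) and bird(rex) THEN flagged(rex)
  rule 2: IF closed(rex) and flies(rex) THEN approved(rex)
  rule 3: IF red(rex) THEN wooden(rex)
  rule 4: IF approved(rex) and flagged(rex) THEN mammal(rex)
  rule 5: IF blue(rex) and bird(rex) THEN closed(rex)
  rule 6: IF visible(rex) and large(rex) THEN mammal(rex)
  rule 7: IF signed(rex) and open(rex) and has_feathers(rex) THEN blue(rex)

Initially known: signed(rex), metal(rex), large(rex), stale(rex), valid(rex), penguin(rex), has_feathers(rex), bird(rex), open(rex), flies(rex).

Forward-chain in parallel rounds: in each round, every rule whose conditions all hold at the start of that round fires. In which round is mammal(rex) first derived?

Round 1 fires rule 1, rule 7, giving flagged(rex), blue(rex).
Round 2 fires rule 5, giving closed(rex).
Round 3 fires rule 2, giving approved(rex).
Round 4 fires rule 4, giving mammal(rex).
mammal(rex) first appears in round 4.

4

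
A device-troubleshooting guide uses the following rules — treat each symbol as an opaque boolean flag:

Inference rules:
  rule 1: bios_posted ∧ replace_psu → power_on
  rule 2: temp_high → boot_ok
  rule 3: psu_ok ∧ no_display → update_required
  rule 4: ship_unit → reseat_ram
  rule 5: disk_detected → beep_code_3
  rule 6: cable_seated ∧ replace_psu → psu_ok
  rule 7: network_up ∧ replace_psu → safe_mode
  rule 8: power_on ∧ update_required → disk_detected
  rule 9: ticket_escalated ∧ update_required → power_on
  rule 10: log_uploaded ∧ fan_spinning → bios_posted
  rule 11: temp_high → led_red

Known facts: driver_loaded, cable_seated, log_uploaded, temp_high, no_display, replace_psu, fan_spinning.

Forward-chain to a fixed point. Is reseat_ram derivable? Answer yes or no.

Round 1 fires rule 2, rule 6, rule 10, rule 11, giving boot_ok, psu_ok, bios_posted, led_red.
Round 2 fires rule 1, rule 3, giving power_on, update_required.
Round 3 fires rule 8, giving disk_detected.
Round 4 fires rule 5, giving beep_code_3.
Fixed point reached. reseat_ram is concluded only by rule 4; rule 4 needs ship_unit (never derived).

no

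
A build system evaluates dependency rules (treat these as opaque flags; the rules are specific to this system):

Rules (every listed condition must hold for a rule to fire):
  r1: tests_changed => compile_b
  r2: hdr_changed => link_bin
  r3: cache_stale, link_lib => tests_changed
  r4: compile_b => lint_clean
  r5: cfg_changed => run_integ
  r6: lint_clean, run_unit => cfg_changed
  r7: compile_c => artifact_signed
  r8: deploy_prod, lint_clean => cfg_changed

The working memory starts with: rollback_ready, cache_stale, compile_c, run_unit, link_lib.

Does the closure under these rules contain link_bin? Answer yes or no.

Round 1 — r3, r7, derive tests_changed, artifact_signed.
Round 2 — r1, derive compile_b.
Round 3 — r4, derive lint_clean.
Round 4 — r6, derive cfg_changed.
Round 5 — r5, derive run_integ.
Fixed point reached. link_bin is concluded only by r2; r2 needs hdr_changed (never derived).

no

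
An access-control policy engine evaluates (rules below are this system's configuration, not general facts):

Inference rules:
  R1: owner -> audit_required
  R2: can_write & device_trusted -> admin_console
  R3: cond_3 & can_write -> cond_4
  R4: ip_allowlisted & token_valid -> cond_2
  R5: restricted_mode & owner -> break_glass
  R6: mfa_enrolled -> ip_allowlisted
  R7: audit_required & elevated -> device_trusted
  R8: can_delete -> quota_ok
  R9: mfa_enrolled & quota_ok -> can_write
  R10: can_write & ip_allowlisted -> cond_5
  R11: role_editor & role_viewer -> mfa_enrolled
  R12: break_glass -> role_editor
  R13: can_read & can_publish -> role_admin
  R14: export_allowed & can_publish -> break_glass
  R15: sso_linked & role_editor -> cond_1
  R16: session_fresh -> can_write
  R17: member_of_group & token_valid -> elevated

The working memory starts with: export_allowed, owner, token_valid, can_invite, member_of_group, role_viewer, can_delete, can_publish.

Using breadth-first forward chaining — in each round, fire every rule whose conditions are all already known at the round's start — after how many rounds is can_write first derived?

4

Round 1 — R1, R8, R14, R17, derive audit_required, quota_ok, break_glass, elevated.
Round 2 — R7, R12, derive device_trusted, role_editor.
Round 3 — R11, derive mfa_enrolled.
Round 4 — R6, R9, derive ip_allowlisted, can_write.
can_write first appears in round 4.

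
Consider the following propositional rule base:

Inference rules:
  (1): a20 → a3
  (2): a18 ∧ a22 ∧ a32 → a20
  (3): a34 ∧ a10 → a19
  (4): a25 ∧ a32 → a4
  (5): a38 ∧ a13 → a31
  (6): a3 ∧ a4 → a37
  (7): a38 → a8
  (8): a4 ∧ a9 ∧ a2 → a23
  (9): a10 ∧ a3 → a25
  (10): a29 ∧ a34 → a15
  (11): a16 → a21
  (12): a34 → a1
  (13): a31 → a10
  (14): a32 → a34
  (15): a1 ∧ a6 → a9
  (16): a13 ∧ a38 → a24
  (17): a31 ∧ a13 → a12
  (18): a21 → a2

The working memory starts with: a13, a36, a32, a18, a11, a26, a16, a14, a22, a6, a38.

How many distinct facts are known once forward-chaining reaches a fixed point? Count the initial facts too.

[1] (2) [a18 ∧ a22 ∧ a32 → a20]; (5) [a38 ∧ a13 → a31]; (7) [a38 → a8]; (11) [a16 → a21]; (14) [a32 → a34]; (16) [a13 ∧ a38 → a24]. ⇒ new: a20, a31, a8, a21, a34, a24.
[2] (1) [a20 → a3]; (12) [a34 → a1]; (13) [a31 → a10]; (17) [a31 ∧ a13 → a12]; (18) [a21 → a2]. ⇒ new: a3, a1, a10, a12, a2.
[3] (3) [a34 ∧ a10 → a19]; (9) [a10 ∧ a3 → a25]; (15) [a1 ∧ a6 → a9]. ⇒ new: a19, a25, a9.
[4] (4) [a25 ∧ a32 → a4]. ⇒ new: a4.
[5] (6) [a3 ∧ a4 → a37]; (8) [a4 ∧ a9 ∧ a2 → a23]. ⇒ new: a37, a23.
Closure: {a1, a10, a11, a12, a13, a14, a16, a18, a19, a2, a20, a21, a22, a23, a24, a25, a26, a3, a31, a32, a34, a36, a37, a38, a4, a6, a8, a9} — 28 facts.

28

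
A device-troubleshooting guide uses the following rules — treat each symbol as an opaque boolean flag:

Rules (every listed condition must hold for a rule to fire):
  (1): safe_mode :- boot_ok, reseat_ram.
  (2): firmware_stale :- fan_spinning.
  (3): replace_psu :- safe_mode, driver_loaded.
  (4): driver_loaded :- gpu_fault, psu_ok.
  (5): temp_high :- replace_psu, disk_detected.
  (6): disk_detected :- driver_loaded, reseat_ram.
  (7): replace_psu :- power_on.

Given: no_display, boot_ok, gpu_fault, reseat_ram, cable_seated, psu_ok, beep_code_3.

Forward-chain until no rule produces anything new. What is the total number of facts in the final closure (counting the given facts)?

12

Round 1 — (1), (4), derive safe_mode, driver_loaded.
Round 2 — (3), (6), derive replace_psu, disk_detected.
Round 3 — (5), derive temp_high.
Closure: {beep_code_3, boot_ok, cable_seated, disk_detected, driver_loaded, gpu_fault, no_display, psu_ok, replace_psu, reseat_ram, safe_mode, temp_high} — 12 facts.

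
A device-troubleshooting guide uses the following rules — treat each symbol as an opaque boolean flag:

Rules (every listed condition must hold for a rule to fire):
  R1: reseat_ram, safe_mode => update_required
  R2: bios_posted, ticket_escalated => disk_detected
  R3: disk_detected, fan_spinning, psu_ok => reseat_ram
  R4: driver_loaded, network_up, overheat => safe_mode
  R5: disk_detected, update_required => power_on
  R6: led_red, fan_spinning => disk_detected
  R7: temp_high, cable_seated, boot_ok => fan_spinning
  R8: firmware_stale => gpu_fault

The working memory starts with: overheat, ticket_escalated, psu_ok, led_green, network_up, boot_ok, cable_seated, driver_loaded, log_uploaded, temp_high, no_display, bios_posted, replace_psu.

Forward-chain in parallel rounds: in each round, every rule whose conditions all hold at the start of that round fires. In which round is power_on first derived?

[1] R2 [bios_posted, ticket_escalated => disk_detected]; R4 [driver_loaded, network_up, overheat => safe_mode]; R7 [temp_high, cable_seated, boot_ok => fan_spinning]. ⇒ new: disk_detected, safe_mode, fan_spinning.
[2] R3 [disk_detected, fan_spinning, psu_ok => reseat_ram]. ⇒ new: reseat_ram.
[3] R1 [reseat_ram, safe_mode => update_required]. ⇒ new: update_required.
[4] R5 [disk_detected, update_required => power_on]. ⇒ new: power_on.
power_on first appears in round 4.

4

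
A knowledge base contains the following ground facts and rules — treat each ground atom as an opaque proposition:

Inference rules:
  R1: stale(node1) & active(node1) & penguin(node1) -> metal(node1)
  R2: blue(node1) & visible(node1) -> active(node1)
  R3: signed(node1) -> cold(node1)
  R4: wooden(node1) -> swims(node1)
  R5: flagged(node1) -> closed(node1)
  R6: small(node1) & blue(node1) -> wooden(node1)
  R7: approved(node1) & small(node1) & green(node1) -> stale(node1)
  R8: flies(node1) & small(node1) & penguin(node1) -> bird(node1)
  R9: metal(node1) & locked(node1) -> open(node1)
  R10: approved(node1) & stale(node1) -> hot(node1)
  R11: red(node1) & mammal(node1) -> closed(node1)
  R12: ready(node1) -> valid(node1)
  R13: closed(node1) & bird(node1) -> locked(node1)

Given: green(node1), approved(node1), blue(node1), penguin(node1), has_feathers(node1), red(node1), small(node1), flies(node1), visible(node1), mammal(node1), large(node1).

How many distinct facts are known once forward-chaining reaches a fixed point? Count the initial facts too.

[1] R2 [blue(node1) & visible(node1) -> active(node1)]; R6 [small(node1) & blue(node1) -> wooden(node1)]; R7 [approved(node1) & small(node1) & green(node1) -> stale(node1)]; R8 [flies(node1) & small(node1) & penguin(node1) -> bird(node1)]; R11 [red(node1) & mammal(node1) -> closed(node1)]. ⇒ new: active(node1), wooden(node1), stale(node1), bird(node1), closed(node1).
[2] R1 [stale(node1) & active(node1) & penguin(node1) -> metal(node1)]; R4 [wooden(node1) -> swims(node1)]; R10 [approved(node1) & stale(node1) -> hot(node1)]; R13 [closed(node1) & bird(node1) -> locked(node1)]. ⇒ new: metal(node1), swims(node1), hot(node1), locked(node1).
[3] R9 [metal(node1) & locked(node1) -> open(node1)]. ⇒ new: open(node1).
Closure: {active(node1), approved(node1), bird(node1), blue(node1), closed(node1), flies(node1), green(node1), has_feathers(node1), hot(node1), large(node1), locked(node1), mammal(node1), metal(node1), open(node1), penguin(node1), red(node1), small(node1), stale(node1), swims(node1), visible(node1), wooden(node1)} — 21 facts.

21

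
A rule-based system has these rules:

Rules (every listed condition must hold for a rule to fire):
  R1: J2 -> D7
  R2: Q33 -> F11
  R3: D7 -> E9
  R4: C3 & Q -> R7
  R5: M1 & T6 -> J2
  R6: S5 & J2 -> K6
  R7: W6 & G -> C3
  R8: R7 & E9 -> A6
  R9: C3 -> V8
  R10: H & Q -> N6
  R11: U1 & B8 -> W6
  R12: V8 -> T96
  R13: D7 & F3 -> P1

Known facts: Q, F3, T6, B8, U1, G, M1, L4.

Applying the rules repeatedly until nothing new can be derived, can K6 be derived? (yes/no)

no

[1] R5 [M1 & T6 -> J2]; R11 [U1 & B8 -> W6]. ⇒ new: J2, W6.
[2] R1 [J2 -> D7]; R7 [W6 & G -> C3]. ⇒ new: D7, C3.
[3] R3 [D7 -> E9]; R4 [C3 & Q -> R7]; R9 [C3 -> V8]; R13 [D7 & F3 -> P1]. ⇒ new: E9, R7, V8, P1.
[4] R8 [R7 & E9 -> A6]; R12 [V8 -> T96]. ⇒ new: A6, T96.
Fixed point reached. K6 is concluded only by R6; R6 needs S5 (never derived).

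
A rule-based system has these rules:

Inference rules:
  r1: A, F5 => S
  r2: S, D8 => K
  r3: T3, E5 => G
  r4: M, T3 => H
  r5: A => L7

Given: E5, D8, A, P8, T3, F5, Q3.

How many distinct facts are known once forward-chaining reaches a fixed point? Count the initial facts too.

11

[1] r1 [A, F5 => S]; r3 [T3, E5 => G]; r5 [A => L7]. ⇒ new: S, G, L7.
[2] r2 [S, D8 => K]. ⇒ new: K.
Closure: {A, D8, E5, F5, G, K, L7, P8, Q3, S, T3} — 11 facts.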